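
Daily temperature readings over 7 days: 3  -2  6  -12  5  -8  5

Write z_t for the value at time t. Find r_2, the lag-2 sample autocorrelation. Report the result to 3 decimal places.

Mean z̄ = (3 − 2 + 6 − 12 + 5 − 8 + 5)/7 = -0.4286
Deviations from mean: 3.4286, -1.5714, 6.4286, -11.5714, 5.4286, -7.5714, 5.4286
Σ(z_t−z̄)(z_{t+2}−z̄) = (22.0408) + (18.1837) + (34.8980) + (87.6122) + (29.4694) = 192.2041
Denominator Σ(z_t−z̄)² = 305.7143
r_2 = 192.2041 / 305.7143 = 0.629

0.629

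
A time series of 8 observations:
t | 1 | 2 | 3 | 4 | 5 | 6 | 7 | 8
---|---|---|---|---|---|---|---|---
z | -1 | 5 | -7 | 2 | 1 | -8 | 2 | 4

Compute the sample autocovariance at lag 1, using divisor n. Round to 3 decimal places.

Mean z̄ = (-1 + 5 − 7 + 2 + 1 − 8 + 2 + 4)/8 = -0.2500
Deviations: -0.7500, 5.2500, -6.7500, 2.2500, 1.2500, -7.7500, 2.2500, 4.2500
Σ_{t=1}^{7}(z_t−z̄)(z_{t+1}−z̄) = -69.3125
γ_1 = -69.3125 / 8 = -8.664

-8.664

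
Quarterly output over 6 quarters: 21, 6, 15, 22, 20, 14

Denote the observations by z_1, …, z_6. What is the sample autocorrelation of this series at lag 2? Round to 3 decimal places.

-0.457

Mean z̄ = (21 + 6 + 15 + 22 + 20 + 14)/6 = 16.3333
Σ(z_t−z̄)(z_{t+2}−z̄) = (-6.2222) + (-58.5556) + (-4.8889) + (-13.2222) = -82.8889
Denominator Σ(z_t−z̄)² = 181.3333
r_2 = -82.8889 / 181.3333 = -0.457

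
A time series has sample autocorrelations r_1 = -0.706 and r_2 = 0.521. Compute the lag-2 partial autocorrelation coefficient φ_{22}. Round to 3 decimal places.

φ_{22} = (r_2 − r_1²) / (1 − r_1²)
r_1² = (-0.706)² = 0.498436
Numerator = 0.521 − 0.4984 = 0.0226; denominator = 1 − 0.4984 = 0.5016
φ_{22} = 0.0226 / 0.5016 = 0.045

0.045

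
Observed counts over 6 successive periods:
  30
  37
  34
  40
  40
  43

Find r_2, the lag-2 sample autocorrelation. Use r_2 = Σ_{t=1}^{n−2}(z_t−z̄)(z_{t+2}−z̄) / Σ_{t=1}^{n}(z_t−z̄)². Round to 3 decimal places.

0.267

Mean z̄ = (30 + 37 + 34 + 40 + 40 + 43)/6 = 37.3333
Deviations from mean: -7.3333, -0.3333, -3.3333, 2.6667, 2.6667, 5.6667
Σ(z_t−z̄)(z_{t+2}−z̄) = (24.4444) + (-0.8889) + (-8.8889) + (15.1111) = 29.7778
Denominator Σ(z_t−z̄)² = 111.3333
r_2 = 29.7778 / 111.3333 = 0.267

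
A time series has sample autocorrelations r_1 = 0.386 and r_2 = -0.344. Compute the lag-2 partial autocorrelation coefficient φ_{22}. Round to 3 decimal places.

φ_{22} = (r_2 − r_1²) / (1 − r_1²)
r_1² = (0.386)² = 0.148996
Numerator = -0.344 − 0.1490 = -0.4930; denominator = 1 − 0.1490 = 0.8510
φ_{22} = -0.4930 / 0.8510 = -0.579

-0.579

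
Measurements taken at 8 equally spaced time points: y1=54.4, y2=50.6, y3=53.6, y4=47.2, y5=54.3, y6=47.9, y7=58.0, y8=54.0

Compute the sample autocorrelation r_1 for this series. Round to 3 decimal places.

-0.497

Mean ȳ = (54.4 + 50.6 + 53.6 + 47.2 + 54.3 + 47.9 + 58.0 + 54.0)/8 = 52.5000
Numerator Σ_{t=1}^{7}(y_t−ȳ)(y_{t+1}−ȳ) = -46.4000
Denominator Σ(y_t−ȳ)² = 93.4200
r_1 = -46.4000 / 93.4200 = -0.497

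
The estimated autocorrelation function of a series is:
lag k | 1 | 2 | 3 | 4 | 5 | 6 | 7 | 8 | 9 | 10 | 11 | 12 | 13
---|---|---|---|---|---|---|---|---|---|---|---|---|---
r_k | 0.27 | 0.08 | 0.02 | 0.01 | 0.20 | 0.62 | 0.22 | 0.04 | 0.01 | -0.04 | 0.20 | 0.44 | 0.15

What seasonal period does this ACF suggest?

The largest autocorrelation is r_6 = 0.62, with a weaker echo at lag 12 (0.44); the remaining lags stay at or below 0.27. The elevated value at lag 1 (0.27), dropping to 0.08 at lag 2, reflects decaying short-term dependence rather than seasonality.
The dominant spike at lag 6 indicates a seasonal period of 6.

6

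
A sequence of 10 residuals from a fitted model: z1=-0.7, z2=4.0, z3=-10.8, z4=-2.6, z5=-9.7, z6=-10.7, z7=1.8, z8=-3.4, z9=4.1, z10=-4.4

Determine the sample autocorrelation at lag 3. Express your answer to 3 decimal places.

-0.153

Mean z̄ = (-0.7 + 4.0 − 10.8 − 2.6 − 9.7 − 10.7 + 1.8 − 3.4 + 4.1 − 4.4)/10 = -3.2400
Σ(z_t−z̄)(z_{t+3}−z̄) = (1.6256) + (-46.7704) + (56.3976) + (3.2256) + (1.0336) + (-54.7564) + (-5.8464) = -45.0908
Denominator Σ(z_t−z̄)² = 294.4640
r_3 = -45.0908 / 294.4640 = -0.153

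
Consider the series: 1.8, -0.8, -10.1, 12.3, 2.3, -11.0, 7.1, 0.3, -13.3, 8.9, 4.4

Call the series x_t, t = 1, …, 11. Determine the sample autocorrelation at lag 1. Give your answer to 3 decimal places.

Mean x̄ = (1.8 − 0.8 − 10.1 + 12.3 + 2.3 − 11.0 + 7.1 + 0.3 − 13.3 + 8.9 + 4.4)/11 = 0.1727
Numerator Σ_{t=1}^{10}(x_t−x̄)(x_{t+1}−x̄) = -273.0571
Denominator Σ(x_t−x̄)² = 709.1018
r_1 = -273.0571 / 709.1018 = -0.385

-0.385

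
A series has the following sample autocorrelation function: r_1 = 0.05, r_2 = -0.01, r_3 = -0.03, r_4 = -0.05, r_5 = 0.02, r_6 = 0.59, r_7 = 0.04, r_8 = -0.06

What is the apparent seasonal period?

6

The largest autocorrelation is r_6 = 0.59; the remaining lags stay at or below 0.05.
The dominant spike at lag 6 indicates a seasonal period of 6.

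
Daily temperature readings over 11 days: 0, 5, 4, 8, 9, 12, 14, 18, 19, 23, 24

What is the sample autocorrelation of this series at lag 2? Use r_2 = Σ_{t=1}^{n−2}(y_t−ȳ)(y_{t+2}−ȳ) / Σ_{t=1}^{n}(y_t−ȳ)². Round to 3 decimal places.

Mean ȳ = (0 + 5 + 4 + 8 + 9 + 12 + 14 + 18 + 19 + 23 + 24)/11 = 12.3636
Numerator Σ_{t=1}^{9}(y_t−ȳ)(y_{t+2}−ȳ) = 305.7355
Denominator Σ(y_t−ȳ)² = 634.5455
r_2 = 305.7355 / 634.5455 = 0.482

0.482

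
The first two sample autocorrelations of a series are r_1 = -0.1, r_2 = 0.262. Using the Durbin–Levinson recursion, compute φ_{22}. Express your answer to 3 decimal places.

0.255

φ_{22} = (r_2 − r_1²) / (1 − r_1²)
r_1² = (-0.1)² = 0.01
Numerator = 0.262 − 0.0100 = 0.2520; denominator = 1 − 0.0100 = 0.9900
φ_{22} = 0.2520 / 0.9900 = 0.255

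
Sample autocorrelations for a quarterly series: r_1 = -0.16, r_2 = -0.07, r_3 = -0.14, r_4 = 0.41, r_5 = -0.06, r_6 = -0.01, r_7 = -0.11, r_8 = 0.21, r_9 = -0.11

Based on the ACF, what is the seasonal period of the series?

The largest autocorrelation is r_4 = 0.41, with a weaker echo at lag 8 (0.21); the remaining lags stay at or below -0.01.
The dominant spike at lag 4 indicates a seasonal period of 4.

4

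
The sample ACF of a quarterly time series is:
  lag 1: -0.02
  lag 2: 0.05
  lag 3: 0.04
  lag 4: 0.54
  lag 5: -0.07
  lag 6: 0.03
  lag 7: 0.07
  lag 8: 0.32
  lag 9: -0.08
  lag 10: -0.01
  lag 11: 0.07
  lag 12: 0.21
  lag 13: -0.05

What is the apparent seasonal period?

The largest autocorrelation is r_4 = 0.54, with weaker echoes at lags 8 (0.32) and 12 (0.21); the remaining lags stay at or below 0.07.
The dominant spike at lag 4 indicates a seasonal period of 4.

4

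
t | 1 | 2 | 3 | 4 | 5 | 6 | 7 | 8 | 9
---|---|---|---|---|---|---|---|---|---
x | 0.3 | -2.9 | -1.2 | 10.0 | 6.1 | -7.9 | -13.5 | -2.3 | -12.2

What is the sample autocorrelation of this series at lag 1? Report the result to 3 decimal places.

Mean x̄ = (0.3 − 2.9 − 1.2 + 10.0 + 6.1 − 7.9 − 13.5 − 2.3 − 12.2)/9 = -2.6222
Numerator Σ_{t=1}^{8}(x_t−x̄)(x_{t+1}−x̄) = 131.6240
Denominator Σ(x_t−x̄)² = 484.0556
r_1 = 131.6240 / 484.0556 = 0.272

0.272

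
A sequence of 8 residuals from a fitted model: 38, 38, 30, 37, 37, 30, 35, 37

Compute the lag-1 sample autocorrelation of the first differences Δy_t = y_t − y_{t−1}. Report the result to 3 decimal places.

First differences Δy: 0, -8, 7, 0, -7, 5, 2
Mean of differences = -0.1429
Numerator Σ(Δy_t−Δȳ)(Δy_{t+1}−Δȳ) = -81.4490
Denominator Σ(Δy_t−Δȳ)² = 190.8571
r_1(Δy) = -81.4490 / 190.8571 = -0.427

-0.427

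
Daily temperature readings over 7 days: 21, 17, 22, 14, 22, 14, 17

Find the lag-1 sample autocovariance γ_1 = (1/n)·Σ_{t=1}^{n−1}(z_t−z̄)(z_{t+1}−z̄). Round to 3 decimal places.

Mean z̄ = (21 + 17 + 22 + 14 + 22 + 14 + 17)/7 = 18.1429
Deviations: 2.8571, -1.1429, 3.8571, -4.1429, 3.8571, -4.1429, -1.1429
Σ_{t=1}^{6}(z_t−z̄)(z_{t+1}−z̄) = -50.8776
γ_1 = -50.8776 / 7 = -7.268

-7.268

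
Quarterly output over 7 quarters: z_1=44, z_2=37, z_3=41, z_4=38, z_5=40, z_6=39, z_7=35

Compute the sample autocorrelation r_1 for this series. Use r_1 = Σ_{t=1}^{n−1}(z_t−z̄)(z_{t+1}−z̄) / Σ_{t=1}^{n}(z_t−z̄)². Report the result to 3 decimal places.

-0.335

Mean z̄ = (44 + 37 + 41 + 38 + 40 + 39 + 35)/7 = 39.1429
Deviations from mean: 4.8571, -2.1429, 1.8571, -1.1429, 0.8571, -0.1429, -4.1429
Σ(z_t−z̄)(z_{t+1}−z̄) = (-10.4082) + (-3.9796) + (-2.1224) + (-0.9796) + (-0.1224) + (0.5918) = -17.0204
Denominator Σ(z_t−z̄)² = 50.8571
r_1 = -17.0204 / 50.8571 = -0.335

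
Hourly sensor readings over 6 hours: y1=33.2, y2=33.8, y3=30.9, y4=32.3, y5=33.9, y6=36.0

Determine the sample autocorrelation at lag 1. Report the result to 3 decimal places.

0.156

Mean ȳ = (33.2 + 33.8 + 30.9 + 32.3 + 33.9 + 36.0)/6 = 33.3500
Deviations from mean: -0.1500, 0.4500, -2.4500, -1.0500, 0.5500, 2.6500
Σ(y_t−ȳ)(y_{t+1}−ȳ) = (-0.0675) + (-1.1025) + (2.5725) + (-0.5775) + (1.4575) = 2.2825
Denominator Σ(y_t−ȳ)² = 14.6550
r_1 = 2.2825 / 14.6550 = 0.156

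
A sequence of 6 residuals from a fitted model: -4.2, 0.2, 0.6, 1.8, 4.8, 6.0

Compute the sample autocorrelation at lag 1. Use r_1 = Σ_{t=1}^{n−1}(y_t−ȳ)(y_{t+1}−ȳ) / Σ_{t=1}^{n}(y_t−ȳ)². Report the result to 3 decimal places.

Mean ȳ = (-4.2 + 0.2 + 0.6 + 1.8 + 4.8 + 6.0)/6 = 1.5333
Deviations from mean: -5.7333, -1.3333, -0.9333, 0.2667, 3.2667, 4.4667
Numerator Σ_{t=1}^{5}(y_t−ȳ)(y_{t+1}−ȳ) = 24.1022
Denominator Σ(y_t−ȳ)² = 66.2133
r_1 = 24.1022 / 66.2133 = 0.364

0.364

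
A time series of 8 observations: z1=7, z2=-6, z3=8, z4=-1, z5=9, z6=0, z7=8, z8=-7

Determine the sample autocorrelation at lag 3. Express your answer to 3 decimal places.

Mean z̄ = (7 − 6 + 8 − 1 + 9 + 0 + 8 − 7)/8 = 2.2500
Deviations from mean: 4.7500, -8.2500, 5.7500, -3.2500, 6.7500, -2.2500, 5.7500, -9.2500
Σ(z_t−z̄)(z_{t+3}−z̄) = (-15.4375) + (-55.6875) + (-12.9375) + (-18.6875) + (-62.4375) = -165.1875
Denominator Σ(z_t−z̄)² = 303.5000
r_3 = -165.1875 / 303.5000 = -0.544

-0.544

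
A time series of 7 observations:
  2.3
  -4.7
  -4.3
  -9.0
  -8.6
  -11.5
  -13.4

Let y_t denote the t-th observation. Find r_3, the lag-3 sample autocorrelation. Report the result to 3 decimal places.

-0.130

Mean ȳ = (2.3 − 4.7 − 4.3 − 9.0 − 8.6 − 11.5 − 13.4)/7 = -7.0286
Deviations from mean: 9.3286, 2.3286, 2.7286, -1.9714, -1.5714, -4.4714, -6.3714
Numerator Σ_{t=1}^{4}(y_t−ȳ)(y_{t+3}−ȳ) = -21.6896
Denominator Σ(y_t−ȳ)² = 166.8343
r_3 = -21.6896 / 166.8343 = -0.130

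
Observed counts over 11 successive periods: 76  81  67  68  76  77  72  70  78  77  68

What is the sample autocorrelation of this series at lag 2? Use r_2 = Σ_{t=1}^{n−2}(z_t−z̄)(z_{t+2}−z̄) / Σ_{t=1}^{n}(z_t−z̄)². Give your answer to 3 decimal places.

-0.659

Mean z̄ = (76 + 81 + 67 + 68 + 76 + 77 + 72 + 70 + 78 + 77 + 68)/11 = 73.6364
Numerator Σ_{t=1}^{9}(z_t−z̄)(z_{t+2}−z̄) = -151.9008
Denominator Σ(z_t−z̄)² = 230.5455
r_2 = -151.9008 / 230.5455 = -0.659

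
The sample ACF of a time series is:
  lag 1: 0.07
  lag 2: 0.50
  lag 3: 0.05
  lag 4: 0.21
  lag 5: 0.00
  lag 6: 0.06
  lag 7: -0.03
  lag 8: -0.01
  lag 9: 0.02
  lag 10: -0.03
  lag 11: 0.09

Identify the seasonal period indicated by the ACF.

2

The largest autocorrelation is r_2 = 0.50, with a weaker echo at lag 4 (0.21); the remaining lags stay at or below 0.09.
The dominant spike at lag 2 indicates a seasonal period of 2.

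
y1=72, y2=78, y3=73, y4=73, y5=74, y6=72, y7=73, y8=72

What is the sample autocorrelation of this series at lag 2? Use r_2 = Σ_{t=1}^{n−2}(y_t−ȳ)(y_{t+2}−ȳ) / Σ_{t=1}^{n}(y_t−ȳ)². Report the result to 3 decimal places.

0.026

Mean ȳ = (72 + 78 + 73 + 73 + 74 + 72 + 73 + 72)/8 = 73.3750
Numerator Σ_{t=1}^{6}(y_t−ȳ)(y_{t+2}−ȳ) = 0.7188
Denominator Σ(y_t−ȳ)² = 27.8750
r_2 = 0.7188 / 27.8750 = 0.026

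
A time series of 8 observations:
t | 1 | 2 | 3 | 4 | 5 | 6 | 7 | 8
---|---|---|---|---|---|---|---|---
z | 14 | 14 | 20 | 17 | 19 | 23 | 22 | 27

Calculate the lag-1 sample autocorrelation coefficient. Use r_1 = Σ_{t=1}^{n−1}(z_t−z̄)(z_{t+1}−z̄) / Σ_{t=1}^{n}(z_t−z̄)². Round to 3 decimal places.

Mean z̄ = (14 + 14 + 20 + 17 + 19 + 23 + 22 + 27)/8 = 19.5000
Deviations from mean: -5.5000, -5.5000, 0.5000, -2.5000, -0.5000, 3.5000, 2.5000, 7.5000
Σ(z_t−z̄)(z_{t+1}−z̄) = (30.2500) + (-2.7500) + (-1.2500) + (1.2500) + (-1.7500) + (8.7500) + (18.7500) = 53.2500
Denominator Σ(z_t−z̄)² = 142.0000
r_1 = 53.2500 / 142.0000 = 0.375

0.375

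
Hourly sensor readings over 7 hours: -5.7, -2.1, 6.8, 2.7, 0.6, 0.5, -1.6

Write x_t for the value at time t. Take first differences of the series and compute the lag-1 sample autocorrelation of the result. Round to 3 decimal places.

First differences Δx: 3.6, 8.9, -4.1, -2.1, -0.1, -2.1
Mean of differences = 0.6833
Numerator Σ(Δx_t−Δx̄)(Δx_{t+1}−Δx̄) = 2.3364
Denominator Σ(Δx_t−Δx̄)² = 115.0083
r_1(Δx) = 2.3364 / 115.0083 = 0.020

0.020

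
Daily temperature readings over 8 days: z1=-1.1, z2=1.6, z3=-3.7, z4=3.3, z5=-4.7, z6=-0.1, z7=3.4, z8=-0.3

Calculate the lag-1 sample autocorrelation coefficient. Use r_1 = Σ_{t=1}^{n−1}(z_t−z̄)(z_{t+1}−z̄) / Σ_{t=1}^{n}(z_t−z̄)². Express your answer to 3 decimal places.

Mean z̄ = (-1.1 + 1.6 − 3.7 + 3.3 − 4.7 − 0.1 + 3.4 − 0.3)/8 = -0.2000
Deviations from mean: -0.9000, 1.8000, -3.5000, 3.5000, -4.5000, 0.1000, 3.6000, -0.1000
Σ(z_t−z̄)(z_{t+1}−z̄) = (-1.6200) + (-6.3000) + (-12.2500) + (-15.7500) + (-0.4500) + (0.3600) + (-0.3600) = -36.3700
Denominator Σ(z_t−z̄)² = 61.7800
r_1 = -36.3700 / 61.7800 = -0.589

-0.589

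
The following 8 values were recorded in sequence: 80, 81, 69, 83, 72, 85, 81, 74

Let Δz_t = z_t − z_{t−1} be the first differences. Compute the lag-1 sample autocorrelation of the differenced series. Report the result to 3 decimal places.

-0.726

First differences Δz: 1, -12, 14, -11, 13, -4, -7
Mean of differences = -0.8571
Numerator Σ(Δz_t−Δz̄)(Δz_{t+1}−Δz̄) = -501.7347
Denominator Σ(Δz_t−Δz̄)² = 690.8571
r_1(Δz) = -501.7347 / 690.8571 = -0.726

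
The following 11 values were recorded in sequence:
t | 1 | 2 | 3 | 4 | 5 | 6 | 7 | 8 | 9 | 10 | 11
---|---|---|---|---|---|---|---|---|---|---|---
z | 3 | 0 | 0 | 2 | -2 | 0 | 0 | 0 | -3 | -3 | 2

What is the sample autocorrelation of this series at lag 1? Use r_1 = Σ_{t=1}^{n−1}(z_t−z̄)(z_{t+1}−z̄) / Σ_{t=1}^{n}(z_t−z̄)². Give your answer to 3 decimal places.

-0.040

Mean z̄ = (3 + 0 + 0 + 2 − 2 + 0 + 0 + 0 − 3 − 3 + 2)/11 = -0.0909
Numerator Σ_{t=1}^{10}(z_t−z̄)(z_{t+1}−z̄) = -1.5537
Denominator Σ(z_t−z̄)² = 38.9091
r_1 = -1.5537 / 38.9091 = -0.040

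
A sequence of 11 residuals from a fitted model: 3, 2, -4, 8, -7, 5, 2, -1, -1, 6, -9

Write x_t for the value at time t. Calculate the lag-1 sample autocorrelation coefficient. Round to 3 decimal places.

Mean x̄ = (3 + 2 − 4 + 8 − 7 + 5 + 2 − 1 − 1 + 6 − 9)/11 = 0.3636
Numerator Σ_{t=1}^{10}(x_t−x̄)(x_{t+1}−x̄) = -179.7686
Denominator Σ(x_t−x̄)² = 288.5455
r_1 = -179.7686 / 288.5455 = -0.623

-0.623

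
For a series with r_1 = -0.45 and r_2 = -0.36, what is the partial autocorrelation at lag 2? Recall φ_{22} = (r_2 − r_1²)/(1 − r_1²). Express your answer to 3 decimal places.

φ_{22} = (r_2 − r_1²) / (1 − r_1²)
r_1² = (-0.45)² = 0.2025
Numerator = -0.36 − 0.2025 = -0.5625; denominator = 1 − 0.2025 = 0.7975
φ_{22} = -0.5625 / 0.7975 = -0.705

-0.705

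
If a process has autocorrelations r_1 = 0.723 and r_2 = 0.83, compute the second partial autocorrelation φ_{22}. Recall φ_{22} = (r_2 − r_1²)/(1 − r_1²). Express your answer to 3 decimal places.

φ_{22} = (r_2 − r_1²) / (1 − r_1²)
r_1² = (0.723)² = 0.522729
Numerator = 0.83 − 0.5227 = 0.3073; denominator = 1 − 0.5227 = 0.4773
φ_{22} = 0.3073 / 0.4773 = 0.644

0.644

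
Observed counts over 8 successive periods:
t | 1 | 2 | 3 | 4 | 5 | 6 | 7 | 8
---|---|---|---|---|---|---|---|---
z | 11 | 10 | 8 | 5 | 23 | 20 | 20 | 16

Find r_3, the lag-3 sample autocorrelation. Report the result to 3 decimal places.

Mean z̄ = (11 + 10 + 8 + 5 + 23 + 20 + 20 + 16)/8 = 14.1250
Deviations from mean: -3.1250, -4.1250, -6.1250, -9.1250, 8.8750, 5.8750, 5.8750, 1.8750
Numerator Σ_{t=1}^{5}(z_t−z̄)(z_{t+3}−z̄) = -81.0469
Denominator Σ(z_t−z̄)² = 298.8750
r_3 = -81.0469 / 298.8750 = -0.271

-0.271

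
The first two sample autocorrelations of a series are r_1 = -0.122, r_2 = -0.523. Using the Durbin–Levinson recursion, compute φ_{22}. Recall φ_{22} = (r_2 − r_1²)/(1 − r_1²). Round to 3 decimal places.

φ_{22} = (r_2 − r_1²) / (1 − r_1²)
r_1² = (-0.122)² = 0.014884
Numerator = -0.523 − 0.0149 = -0.5379; denominator = 1 − 0.0149 = 0.9851
φ_{22} = -0.5379 / 0.9851 = -0.546

-0.546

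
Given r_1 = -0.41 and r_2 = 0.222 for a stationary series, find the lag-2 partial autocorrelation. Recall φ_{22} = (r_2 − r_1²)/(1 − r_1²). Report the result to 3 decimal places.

0.065

φ_{22} = (r_2 − r_1²) / (1 − r_1²)
r_1² = (-0.41)² = 0.1681
Numerator = 0.222 − 0.1681 = 0.0539; denominator = 1 − 0.1681 = 0.8319
φ_{22} = 0.0539 / 0.8319 = 0.065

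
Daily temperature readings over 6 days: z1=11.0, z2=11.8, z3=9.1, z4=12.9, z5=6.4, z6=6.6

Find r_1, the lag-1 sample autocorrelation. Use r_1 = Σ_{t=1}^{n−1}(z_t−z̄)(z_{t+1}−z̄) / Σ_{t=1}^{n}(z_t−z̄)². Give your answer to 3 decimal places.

-0.019

Mean z̄ = (11.0 + 11.8 + 9.1 + 12.9 + 6.4 + 6.6)/6 = 9.6333
Deviations from mean: 1.3667, 2.1667, -0.5333, 3.2667, -3.2333, -3.0333
Numerator Σ_{t=1}^{5}(z_t−z̄)(z_{t+1}−z̄) = -0.6911
Denominator Σ(z_t−z̄)² = 37.1733
r_1 = -0.6911 / 37.1733 = -0.019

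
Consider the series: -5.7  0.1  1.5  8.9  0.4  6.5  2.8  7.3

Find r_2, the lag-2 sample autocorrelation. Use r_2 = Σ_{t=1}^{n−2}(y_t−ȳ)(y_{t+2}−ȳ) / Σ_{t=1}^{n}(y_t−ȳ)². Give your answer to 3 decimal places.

0.236

Mean ȳ = (-5.7 + 0.1 + 1.5 + 8.9 + 0.4 + 6.5 + 2.8 + 7.3)/8 = 2.7250
Numerator Σ_{t=1}^{6}(y_t−ȳ)(y_{t+2}−ȳ) = 37.3663
Denominator Σ(y_t−ȳ)² = 158.0950
r_2 = 37.3663 / 158.0950 = 0.236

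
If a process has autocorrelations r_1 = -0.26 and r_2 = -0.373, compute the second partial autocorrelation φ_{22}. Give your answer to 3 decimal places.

φ_{22} = (r_2 − r_1²) / (1 − r_1²)
r_1² = (-0.26)² = 0.0676
Numerator = -0.373 − 0.0676 = -0.4406; denominator = 1 − 0.0676 = 0.9324
φ_{22} = -0.4406 / 0.9324 = -0.473

-0.473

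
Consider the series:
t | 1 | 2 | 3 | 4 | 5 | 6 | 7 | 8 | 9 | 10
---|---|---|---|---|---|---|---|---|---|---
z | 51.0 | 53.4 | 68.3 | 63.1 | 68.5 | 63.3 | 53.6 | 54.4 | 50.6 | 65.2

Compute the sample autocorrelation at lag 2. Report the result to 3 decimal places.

-0.103

Mean z̄ = (51.0 + 53.4 + 68.3 + 63.1 + 68.5 + 63.3 + 53.6 + 54.4 + 50.6 + 65.2)/10 = 59.1400
Numerator Σ_{t=1}^{8}(z_t−z̄)(z_{t+2}−z̄) = -48.0672
Denominator Σ(z_t−z̄)² = 466.5240
r_2 = -48.0672 / 466.5240 = -0.103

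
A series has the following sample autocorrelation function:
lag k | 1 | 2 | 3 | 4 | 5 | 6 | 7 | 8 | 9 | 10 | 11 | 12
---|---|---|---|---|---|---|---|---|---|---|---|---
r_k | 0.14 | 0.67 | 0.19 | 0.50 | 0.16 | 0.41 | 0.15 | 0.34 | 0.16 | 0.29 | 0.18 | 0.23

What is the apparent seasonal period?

2

The largest autocorrelation is r_2 = 0.67, with weaker echoes at lags 4 (0.50), 6 (0.41), 8 (0.34), 10 (0.29) and 12 (0.23); the remaining lags stay at or below 0.19.
The dominant spike at lag 2 indicates a seasonal period of 2.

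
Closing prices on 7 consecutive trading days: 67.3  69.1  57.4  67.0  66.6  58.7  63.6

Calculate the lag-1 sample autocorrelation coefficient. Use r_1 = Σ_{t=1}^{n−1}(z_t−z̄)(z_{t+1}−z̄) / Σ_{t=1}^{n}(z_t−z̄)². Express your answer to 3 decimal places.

-0.325

Mean z̄ = (67.3 + 69.1 + 57.4 + 67.0 + 66.6 + 58.7 + 63.6)/7 = 64.2429
Deviations from mean: 3.0571, 4.8571, -6.8429, 2.7571, 2.3571, -5.5429, -0.6429
Σ(z_t−z̄)(z_{t+1}−z̄) = (14.8490) + (-33.2367) + (-18.8667) + (6.4990) + (-13.0653) + (3.5633) = -40.2576
Denominator Σ(z_t−z̄)² = 124.0571
r_1 = -40.2576 / 124.0571 = -0.325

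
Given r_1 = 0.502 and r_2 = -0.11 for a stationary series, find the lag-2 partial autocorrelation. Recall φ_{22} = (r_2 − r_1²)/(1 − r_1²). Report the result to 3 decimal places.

-0.484

φ_{22} = (r_2 − r_1²) / (1 − r_1²)
r_1² = (0.502)² = 0.252004
Numerator = -0.11 − 0.2520 = -0.3620; denominator = 1 − 0.2520 = 0.7480
φ_{22} = -0.3620 / 0.7480 = -0.484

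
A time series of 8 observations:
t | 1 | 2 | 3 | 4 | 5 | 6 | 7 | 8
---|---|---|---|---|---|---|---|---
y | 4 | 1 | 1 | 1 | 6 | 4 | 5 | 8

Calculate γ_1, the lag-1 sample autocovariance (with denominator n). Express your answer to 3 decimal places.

Mean ȳ = (4 + 1 + 1 + 1 + 6 + 4 + 5 + 8)/8 = 3.7500
Σ_{t=1}^{7}(y_t−ȳ)(y_{t+1}−ȳ) = 14.4375
γ_1 = 14.4375 / 8 = 1.805

1.805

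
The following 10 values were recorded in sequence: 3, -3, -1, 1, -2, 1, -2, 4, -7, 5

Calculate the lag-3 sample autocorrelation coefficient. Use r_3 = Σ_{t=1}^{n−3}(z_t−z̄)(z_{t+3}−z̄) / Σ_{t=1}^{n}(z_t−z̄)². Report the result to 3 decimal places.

Mean z̄ = (3 − 3 − 1 + 1 − 2 + 1 − 2 + 4 − 7 + 5)/10 = -0.1000
Numerator Σ_{t=1}^{7}(z_t−z̄)(z_{t+3}−z̄) = -19.2300
Denominator Σ(z_t−z̄)² = 118.9000
r_3 = -19.2300 / 118.9000 = -0.162

-0.162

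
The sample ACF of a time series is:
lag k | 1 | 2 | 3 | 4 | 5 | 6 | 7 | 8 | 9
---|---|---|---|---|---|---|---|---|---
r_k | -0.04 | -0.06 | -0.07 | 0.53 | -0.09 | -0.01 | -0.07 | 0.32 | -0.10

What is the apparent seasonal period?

4

The largest autocorrelation is r_4 = 0.53, with a weaker echo at lag 8 (0.32); the remaining lags stay at or below -0.01.
The dominant spike at lag 4 indicates a seasonal period of 4.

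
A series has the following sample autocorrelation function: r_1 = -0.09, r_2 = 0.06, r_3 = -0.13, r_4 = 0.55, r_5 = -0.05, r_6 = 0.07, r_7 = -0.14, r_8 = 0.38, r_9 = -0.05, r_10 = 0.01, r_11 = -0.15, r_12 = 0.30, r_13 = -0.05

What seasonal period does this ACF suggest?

4

The largest autocorrelation is r_4 = 0.55, with weaker echoes at lags 8 (0.38) and 12 (0.30); the remaining lags stay at or below 0.07.
The dominant spike at lag 4 indicates a seasonal period of 4.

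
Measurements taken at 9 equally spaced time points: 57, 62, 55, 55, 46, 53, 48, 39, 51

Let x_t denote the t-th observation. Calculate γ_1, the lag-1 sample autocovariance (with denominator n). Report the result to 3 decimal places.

Mean x̄ = (57 + 62 + 55 + 55 + 46 + 53 + 48 + 39 + 51)/9 = 51.7778
Σ_{t=1}^{8}(x_t−x̄)(x_{t+1}−x̄) = 124.6173
γ_1 = 124.6173 / 9 = 13.846

13.846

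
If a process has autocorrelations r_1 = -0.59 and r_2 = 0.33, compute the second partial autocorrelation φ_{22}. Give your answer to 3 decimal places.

φ_{22} = (r_2 − r_1²) / (1 − r_1²)
r_1² = (-0.59)² = 0.3481
Numerator = 0.33 − 0.3481 = -0.0181; denominator = 1 − 0.3481 = 0.6519
φ_{22} = -0.0181 / 0.6519 = -0.028

-0.028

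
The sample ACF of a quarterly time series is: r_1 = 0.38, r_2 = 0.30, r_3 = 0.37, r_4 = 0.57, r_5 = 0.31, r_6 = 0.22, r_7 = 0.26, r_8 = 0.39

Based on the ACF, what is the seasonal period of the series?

The largest autocorrelation is r_4 = 0.57, with a weaker echo at lag 8 (0.39); the remaining lags stay at or below 0.38. The elevated value at lag 1 (0.38), dropping to 0.30 at lag 2, reflects decaying short-term dependence rather than seasonality.
The dominant spike at lag 4 indicates a seasonal period of 4.

4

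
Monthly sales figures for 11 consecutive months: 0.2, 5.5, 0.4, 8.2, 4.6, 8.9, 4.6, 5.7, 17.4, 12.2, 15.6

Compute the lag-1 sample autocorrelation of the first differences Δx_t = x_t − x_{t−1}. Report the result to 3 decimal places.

-0.667

First differences Δx: 5.3, -5.1, 7.8, -3.6, 4.3, -4.3, 1.1, 11.7, -5.2, 3.4
Mean of differences = 1.5400
Numerator Σ(Δx_t−Δx̄)(Δx_{t+1}−Δx̄) = -211.9296
Denominator Σ(Δx_t−Δx̄)² = 317.8640
r_1(Δx) = -211.9296 / 317.8640 = -0.667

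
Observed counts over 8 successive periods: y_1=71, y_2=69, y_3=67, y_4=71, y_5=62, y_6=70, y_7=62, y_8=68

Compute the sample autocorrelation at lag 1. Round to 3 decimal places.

Mean ȳ = (71 + 69 + 67 + 71 + 62 + 70 + 62 + 68)/8 = 67.5000
Deviations from mean: 3.5000, 1.5000, -0.5000, 3.5000, -5.5000, 2.5000, -5.5000, 0.5000
Σ(y_t−ȳ)(y_{t+1}−ȳ) = (5.2500) + (-0.7500) + (-1.7500) + (-19.2500) + (-13.7500) + (-13.7500) + (-2.7500) = -46.7500
Denominator Σ(y_t−ȳ)² = 94.0000
r_1 = -46.7500 / 94.0000 = -0.497

-0.497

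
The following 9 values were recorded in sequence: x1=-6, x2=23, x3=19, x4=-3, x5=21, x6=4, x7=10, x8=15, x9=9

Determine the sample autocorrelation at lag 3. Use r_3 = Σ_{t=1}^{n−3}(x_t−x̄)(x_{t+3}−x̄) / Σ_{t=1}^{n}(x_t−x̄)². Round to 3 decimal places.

0.419

Mean x̄ = (-6 + 23 + 19 − 3 + 21 + 4 + 10 + 15 + 9)/9 = 10.2222
Numerator Σ_{t=1}^{6}(x_t−x̄)(x_{t+3}−x̄) = 359.6296
Denominator Σ(x_t−x̄)² = 857.5556
r_3 = 359.6296 / 857.5556 = 0.419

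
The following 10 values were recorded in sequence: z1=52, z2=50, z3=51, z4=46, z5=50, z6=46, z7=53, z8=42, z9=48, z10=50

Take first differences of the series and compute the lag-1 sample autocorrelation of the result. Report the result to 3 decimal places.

-0.746

First differences Δz: -2, 1, -5, 4, -4, 7, -11, 6, 2
Mean of differences = -0.2222
Numerator Σ(Δz_t−Δz̄)(Δz_{t+1}−Δz̄) = -202.4938
Denominator Σ(Δz_t−Δz̄)² = 271.5556
r_1(Δz) = -202.4938 / 271.5556 = -0.746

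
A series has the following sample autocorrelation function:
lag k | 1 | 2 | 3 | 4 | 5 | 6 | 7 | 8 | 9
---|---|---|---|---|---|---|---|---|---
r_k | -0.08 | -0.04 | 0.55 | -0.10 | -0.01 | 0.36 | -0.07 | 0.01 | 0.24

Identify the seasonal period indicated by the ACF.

The largest autocorrelation is r_3 = 0.55, with weaker echoes at lags 6 (0.36) and 9 (0.24); the remaining lags stay at or below 0.01.
The dominant spike at lag 3 indicates a seasonal period of 3.

3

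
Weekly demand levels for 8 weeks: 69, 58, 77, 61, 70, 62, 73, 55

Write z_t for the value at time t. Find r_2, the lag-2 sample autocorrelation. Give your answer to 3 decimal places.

0.502

Mean z̄ = (69 + 58 + 77 + 61 + 70 + 62 + 73 + 55)/8 = 65.6250
Deviations from mean: 3.3750, -7.6250, 11.3750, -4.6250, 4.3750, -3.6250, 7.3750, -10.6250
Numerator Σ_{t=1}^{6}(z_t−z̄)(z_{t+2}−z̄) = 210.9688
Denominator Σ(z_t−z̄)² = 419.8750
r_2 = 210.9688 / 419.8750 = 0.502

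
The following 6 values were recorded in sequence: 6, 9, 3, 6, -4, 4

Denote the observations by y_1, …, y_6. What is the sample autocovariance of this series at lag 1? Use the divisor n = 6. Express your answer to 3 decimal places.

-2.167

Mean ȳ = (6 + 9 + 3 + 6 − 4 + 4)/6 = 4.0000
Deviations: 2.0000, 5.0000, -1.0000, 2.0000, -8.0000, 0.0000
Σ_{t=1}^{5}(y_t−ȳ)(y_{t+1}−ȳ) = -13.0000
γ_1 = -13.0000 / 6 = -2.167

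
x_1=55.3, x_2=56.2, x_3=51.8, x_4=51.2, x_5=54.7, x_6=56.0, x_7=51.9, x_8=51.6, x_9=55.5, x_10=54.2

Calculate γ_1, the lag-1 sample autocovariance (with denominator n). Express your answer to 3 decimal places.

Mean x̄ = (55.3 + 56.2 + 51.8 + 51.2 + 54.7 + 56.0 + 51.9 + 51.6 + 55.5 + 54.2)/10 = 53.8400
Σ_{t=1}^{9}(x_t−x̄)(x_{t+1}−x̄) = 0.6384
γ_1 = 0.6384 / 10 = 0.064

0.064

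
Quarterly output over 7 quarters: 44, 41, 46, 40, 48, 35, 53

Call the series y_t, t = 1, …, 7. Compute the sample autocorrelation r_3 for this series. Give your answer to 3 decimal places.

Mean ȳ = (44 + 41 + 46 + 40 + 48 + 35 + 53)/7 = 43.8571
Σ(y_t−ȳ)(y_{t+3}−ȳ) = (-0.5510) + (-11.8367) + (-18.9796) + (-35.2653) = -66.6327
Denominator Σ(y_t−ȳ)² = 206.8571
r_3 = -66.6327 / 206.8571 = -0.322

-0.322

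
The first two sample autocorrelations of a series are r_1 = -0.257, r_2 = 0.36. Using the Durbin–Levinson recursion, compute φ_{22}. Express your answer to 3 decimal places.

φ_{22} = (r_2 − r_1²) / (1 − r_1²)
r_1² = (-0.257)² = 0.066049
Numerator = 0.36 − 0.0660 = 0.2940; denominator = 1 − 0.0660 = 0.9340
φ_{22} = 0.2940 / 0.9340 = 0.315

0.315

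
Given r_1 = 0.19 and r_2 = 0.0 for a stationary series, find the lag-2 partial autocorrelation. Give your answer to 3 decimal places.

-0.037

φ_{22} = (r_2 − r_1²) / (1 − r_1²)
r_1² = (0.19)² = 0.0361
Numerator = 0.0 − 0.0361 = -0.0361; denominator = 1 − 0.0361 = 0.9639
φ_{22} = -0.0361 / 0.9639 = -0.037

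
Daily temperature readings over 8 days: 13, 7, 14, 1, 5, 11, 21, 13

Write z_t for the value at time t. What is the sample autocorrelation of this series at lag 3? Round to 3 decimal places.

-0.427

Mean z̄ = (13 + 7 + 14 + 1 + 5 + 11 + 21 + 13)/8 = 10.6250
Deviations from mean: 2.3750, -3.6250, 3.3750, -9.6250, -5.6250, 0.3750, 10.3750, 2.3750
Numerator Σ_{t=1}^{5}(z_t−z̄)(z_{t+3}−z̄) = -114.4219
Denominator Σ(z_t−z̄)² = 267.8750
r_3 = -114.4219 / 267.8750 = -0.427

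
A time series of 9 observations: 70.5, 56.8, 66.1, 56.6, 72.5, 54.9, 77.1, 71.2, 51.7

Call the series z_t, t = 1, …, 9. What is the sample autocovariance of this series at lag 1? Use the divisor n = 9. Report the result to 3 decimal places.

Mean z̄ = (70.5 + 56.8 + 66.1 + 56.6 + 72.5 + 54.9 + 77.1 + 71.2 + 51.7)/9 = 64.1556
Σ_{t=1}^{8}(z_t−z̄)(z_{t+1}−z̄) = -332.3042
γ_1 = -332.3042 / 9 = -36.923

-36.923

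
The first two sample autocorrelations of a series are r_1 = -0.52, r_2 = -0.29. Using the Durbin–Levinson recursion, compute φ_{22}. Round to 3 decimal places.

φ_{22} = (r_2 − r_1²) / (1 − r_1²)
r_1² = (-0.52)² = 0.2704
Numerator = -0.29 − 0.2704 = -0.5604; denominator = 1 − 0.2704 = 0.7296
φ_{22} = -0.5604 / 0.7296 = -0.768

-0.768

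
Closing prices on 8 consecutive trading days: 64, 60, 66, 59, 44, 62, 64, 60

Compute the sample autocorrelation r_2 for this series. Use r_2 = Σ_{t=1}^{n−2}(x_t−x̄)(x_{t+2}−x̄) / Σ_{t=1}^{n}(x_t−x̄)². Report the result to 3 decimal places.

-0.423

Mean x̄ = (64 + 60 + 66 + 59 + 44 + 62 + 64 + 60)/8 = 59.8750
Σ(x_t−x̄)(x_{t+2}−x̄) = (25.2656) + (-0.1094) + (-97.2344) + (-1.8594) + (-65.4844) + (0.2656) = -139.1563
Denominator Σ(x_t−x̄)² = 328.8750
r_2 = -139.1563 / 328.8750 = -0.423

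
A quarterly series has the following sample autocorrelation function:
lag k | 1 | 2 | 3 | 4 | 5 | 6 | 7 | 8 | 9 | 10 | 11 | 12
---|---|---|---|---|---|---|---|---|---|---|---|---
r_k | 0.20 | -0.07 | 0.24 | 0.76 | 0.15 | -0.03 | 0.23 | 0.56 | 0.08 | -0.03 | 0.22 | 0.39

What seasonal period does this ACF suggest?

4

The largest autocorrelation is r_4 = 0.76, with weaker echoes at lags 8 (0.56) and 12 (0.39); the remaining lags stay at or below 0.24.
The dominant spike at lag 4 indicates a seasonal period of 4.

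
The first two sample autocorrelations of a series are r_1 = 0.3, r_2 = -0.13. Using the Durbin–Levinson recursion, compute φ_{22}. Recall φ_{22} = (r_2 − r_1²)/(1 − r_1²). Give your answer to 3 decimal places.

φ_{22} = (r_2 − r_1²) / (1 − r_1²)
r_1² = (0.3)² = 0.09
Numerator = -0.13 − 0.0900 = -0.2200; denominator = 1 − 0.0900 = 0.9100
φ_{22} = -0.2200 / 0.9100 = -0.242

-0.242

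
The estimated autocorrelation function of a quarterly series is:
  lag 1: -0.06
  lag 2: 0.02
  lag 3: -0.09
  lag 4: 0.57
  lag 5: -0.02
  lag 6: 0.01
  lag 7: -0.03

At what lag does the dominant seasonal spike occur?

The largest autocorrelation is r_4 = 0.57; the remaining lags stay at or below 0.02.
The dominant spike at lag 4 indicates a seasonal period of 4.

4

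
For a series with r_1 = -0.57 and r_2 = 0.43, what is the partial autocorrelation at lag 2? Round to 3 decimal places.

0.156

φ_{22} = (r_2 − r_1²) / (1 − r_1²)
r_1² = (-0.57)² = 0.3249
Numerator = 0.43 − 0.3249 = 0.1051; denominator = 1 − 0.3249 = 0.6751
φ_{22} = 0.1051 / 0.6751 = 0.156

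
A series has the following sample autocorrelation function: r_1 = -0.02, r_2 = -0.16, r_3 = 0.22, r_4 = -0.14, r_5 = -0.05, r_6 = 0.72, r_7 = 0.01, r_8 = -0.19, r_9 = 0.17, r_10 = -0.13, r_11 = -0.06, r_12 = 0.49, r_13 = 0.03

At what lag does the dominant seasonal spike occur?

6

The largest autocorrelation is r_6 = 0.72, with a weaker echo at lag 12 (0.49); the remaining lags stay at or below 0.22.
The dominant spike at lag 6 indicates a seasonal period of 6.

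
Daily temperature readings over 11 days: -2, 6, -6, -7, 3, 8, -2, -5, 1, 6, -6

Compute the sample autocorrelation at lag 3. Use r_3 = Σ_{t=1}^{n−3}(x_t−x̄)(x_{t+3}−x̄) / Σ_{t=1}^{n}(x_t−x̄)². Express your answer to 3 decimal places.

0.025

Mean x̄ = (-2 + 6 − 6 − 7 + 3 + 8 − 2 − 5 + 1 + 6 − 6)/11 = -0.3636
Numerator Σ_{t=1}^{8}(x_t−x̄)(x_{t+3}−x̄) = 7.5124
Denominator Σ(x_t−x̄)² = 298.5455
r_3 = 7.5124 / 298.5455 = 0.025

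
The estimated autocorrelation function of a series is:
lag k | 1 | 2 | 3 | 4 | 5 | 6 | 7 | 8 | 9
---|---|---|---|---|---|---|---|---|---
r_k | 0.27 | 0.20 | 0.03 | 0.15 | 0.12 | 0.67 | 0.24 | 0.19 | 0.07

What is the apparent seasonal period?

The largest autocorrelation is r_6 = 0.67; the remaining lags stay at or below 0.27. The elevated value at lag 1 (0.27), dropping to 0.20 at lag 2, reflects decaying short-term dependence rather than seasonality.
The dominant spike at lag 6 indicates a seasonal period of 6.

6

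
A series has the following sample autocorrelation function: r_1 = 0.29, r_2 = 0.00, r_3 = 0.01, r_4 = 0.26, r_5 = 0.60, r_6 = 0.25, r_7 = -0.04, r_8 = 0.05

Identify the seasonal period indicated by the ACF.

The largest autocorrelation is r_5 = 0.60; the remaining lags stay at or below 0.29.
The dominant spike at lag 5 indicates a seasonal period of 5.

5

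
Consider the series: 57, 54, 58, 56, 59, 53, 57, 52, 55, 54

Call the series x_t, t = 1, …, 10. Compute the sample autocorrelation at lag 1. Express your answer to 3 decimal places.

-0.392

Mean x̄ = (57 + 54 + 58 + 56 + 59 + 53 + 57 + 52 + 55 + 54)/10 = 55.5000
Numerator Σ_{t=1}^{9}(x_t−x̄)(x_{t+1}−x̄) = -18.2500
Denominator Σ(x_t−x̄)² = 46.5000
r_1 = -18.2500 / 46.5000 = -0.392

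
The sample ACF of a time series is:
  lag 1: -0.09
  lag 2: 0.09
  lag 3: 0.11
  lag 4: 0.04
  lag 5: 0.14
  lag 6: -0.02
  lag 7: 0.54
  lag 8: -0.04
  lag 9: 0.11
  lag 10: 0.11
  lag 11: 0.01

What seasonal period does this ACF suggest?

7

The largest autocorrelation is r_7 = 0.54; the remaining lags stay at or below 0.14.
The dominant spike at lag 7 indicates a seasonal period of 7.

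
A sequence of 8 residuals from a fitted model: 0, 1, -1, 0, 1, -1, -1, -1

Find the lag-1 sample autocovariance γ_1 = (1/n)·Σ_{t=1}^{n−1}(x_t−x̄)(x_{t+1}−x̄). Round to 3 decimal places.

-0.039

Mean x̄ = (0 + 1 − 1 + 0 + 1 − 1 − 1 − 1)/8 = -0.2500
Deviations: 0.2500, 1.2500, -0.7500, 0.2500, 1.2500, -0.7500, -0.7500, -0.7500
Σ_{t=1}^{7}(x_t−x̄)(x_{t+1}−x̄) = -0.3125
γ_1 = -0.3125 / 8 = -0.039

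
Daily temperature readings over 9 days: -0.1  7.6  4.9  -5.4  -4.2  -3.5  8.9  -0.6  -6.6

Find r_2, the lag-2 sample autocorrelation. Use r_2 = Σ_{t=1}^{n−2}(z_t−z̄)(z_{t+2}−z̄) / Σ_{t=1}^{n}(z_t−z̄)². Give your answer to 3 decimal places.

Mean z̄ = (-0.1 + 7.6 + 4.9 − 5.4 − 4.2 − 3.5 + 8.9 − 0.6 − 6.6)/9 = 0.1111
Numerator Σ_{t=1}^{7}(z_t−z̄)(z_{t+2}−z̄) = -137.3325
Denominator Σ(z_t−z̄)² = 263.8489
r_2 = -137.3325 / 263.8489 = -0.520

-0.520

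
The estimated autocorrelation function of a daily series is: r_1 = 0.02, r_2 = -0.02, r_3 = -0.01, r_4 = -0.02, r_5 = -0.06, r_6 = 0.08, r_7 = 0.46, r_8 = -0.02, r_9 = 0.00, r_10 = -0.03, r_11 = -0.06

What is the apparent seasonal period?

The largest autocorrelation is r_7 = 0.46; the remaining lags stay at or below 0.08.
The dominant spike at lag 7 indicates a seasonal period of 7.

7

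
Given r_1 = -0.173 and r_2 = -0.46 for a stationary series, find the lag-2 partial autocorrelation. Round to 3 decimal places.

φ_{22} = (r_2 − r_1²) / (1 − r_1²)
r_1² = (-0.173)² = 0.029929
Numerator = -0.46 − 0.0299 = -0.4899; denominator = 1 − 0.0299 = 0.9701
φ_{22} = -0.4899 / 0.9701 = -0.505

-0.505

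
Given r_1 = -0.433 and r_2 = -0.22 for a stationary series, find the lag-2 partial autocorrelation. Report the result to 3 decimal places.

φ_{22} = (r_2 − r_1²) / (1 − r_1²)
r_1² = (-0.433)² = 0.187489
Numerator = -0.22 − 0.1875 = -0.4075; denominator = 1 − 0.1875 = 0.8125
φ_{22} = -0.4075 / 0.8125 = -0.502

-0.502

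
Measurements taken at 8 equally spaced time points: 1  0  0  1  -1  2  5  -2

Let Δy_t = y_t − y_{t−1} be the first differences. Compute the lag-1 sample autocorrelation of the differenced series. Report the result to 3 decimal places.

First differences Δy: -1, 0, 1, -2, 3, 3, -7
Mean of differences = -0.4286
Numerator Σ(Δy_t−Δȳ)(Δy_{t+1}−Δȳ) = -18.0408
Denominator Σ(Δy_t−Δȳ)² = 71.7143
r_1(Δy) = -18.0408 / 71.7143 = -0.252

-0.252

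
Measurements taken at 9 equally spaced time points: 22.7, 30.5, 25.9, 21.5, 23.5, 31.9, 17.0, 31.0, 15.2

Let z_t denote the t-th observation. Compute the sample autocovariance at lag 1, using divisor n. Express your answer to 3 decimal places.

Mean z̄ = (22.7 + 30.5 + 25.9 + 21.5 + 23.5 + 31.9 + 17.0 + 31.0 + 15.2)/9 = 24.3556
Σ_{t=1}^{8}(z_t−z̄)(z_{t+1}−z̄) = -174.3053
γ_1 = -174.3053 / 9 = -19.367

-19.367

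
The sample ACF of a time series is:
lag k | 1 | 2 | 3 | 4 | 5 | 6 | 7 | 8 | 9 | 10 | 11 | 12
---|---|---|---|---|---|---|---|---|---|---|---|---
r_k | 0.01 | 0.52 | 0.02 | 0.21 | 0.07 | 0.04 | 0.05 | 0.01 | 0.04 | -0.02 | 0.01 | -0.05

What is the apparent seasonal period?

The largest autocorrelation is r_2 = 0.52, with a weaker echo at lag 4 (0.21); the remaining lags stay at or below 0.07.
The dominant spike at lag 2 indicates a seasonal period of 2.

2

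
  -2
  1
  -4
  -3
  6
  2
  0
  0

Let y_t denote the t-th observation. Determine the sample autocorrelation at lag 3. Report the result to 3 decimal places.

Mean ȳ = (-2 + 1 − 4 − 3 + 6 + 2 + 0 + 0)/8 = 0.0000
Deviations from mean: -2.0000, 1.0000, -4.0000, -3.0000, 6.0000, 2.0000, 0.0000, 0.0000
Σ(y_t−ȳ)(y_{t+3}−ȳ) = (6.0000) + (6.0000) + (-8.0000) + (0.0000) + (0.0000) = 4.0000
Denominator Σ(y_t−ȳ)² = 70.0000
r_3 = 4.0000 / 70.0000 = 0.057

0.057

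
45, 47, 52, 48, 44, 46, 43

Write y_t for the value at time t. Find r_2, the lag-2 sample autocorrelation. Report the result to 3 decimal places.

-0.241

Mean ȳ = (45 + 47 + 52 + 48 + 44 + 46 + 43)/7 = 46.4286
Deviations from mean: -1.4286, 0.5714, 5.5714, 1.5714, -2.4286, -0.4286, -3.4286
Numerator Σ_{t=1}^{5}(y_t−ȳ)(y_{t+2}−ȳ) = -12.9388
Denominator Σ(y_t−ȳ)² = 53.7143
r_2 = -12.9388 / 53.7143 = -0.241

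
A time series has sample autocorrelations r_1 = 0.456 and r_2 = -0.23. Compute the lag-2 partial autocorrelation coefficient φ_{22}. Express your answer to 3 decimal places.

φ_{22} = (r_2 − r_1²) / (1 − r_1²)
r_1² = (0.456)² = 0.207936
Numerator = -0.23 − 0.2079 = -0.4379; denominator = 1 − 0.2079 = 0.7921
φ_{22} = -0.4379 / 0.7921 = -0.553

-0.553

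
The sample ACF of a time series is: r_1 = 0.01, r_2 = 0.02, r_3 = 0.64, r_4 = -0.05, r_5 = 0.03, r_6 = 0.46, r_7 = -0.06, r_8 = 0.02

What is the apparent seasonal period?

The largest autocorrelation is r_3 = 0.64, with a weaker echo at lag 6 (0.46); the remaining lags stay at or below 0.03.
The dominant spike at lag 3 indicates a seasonal period of 3.

3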